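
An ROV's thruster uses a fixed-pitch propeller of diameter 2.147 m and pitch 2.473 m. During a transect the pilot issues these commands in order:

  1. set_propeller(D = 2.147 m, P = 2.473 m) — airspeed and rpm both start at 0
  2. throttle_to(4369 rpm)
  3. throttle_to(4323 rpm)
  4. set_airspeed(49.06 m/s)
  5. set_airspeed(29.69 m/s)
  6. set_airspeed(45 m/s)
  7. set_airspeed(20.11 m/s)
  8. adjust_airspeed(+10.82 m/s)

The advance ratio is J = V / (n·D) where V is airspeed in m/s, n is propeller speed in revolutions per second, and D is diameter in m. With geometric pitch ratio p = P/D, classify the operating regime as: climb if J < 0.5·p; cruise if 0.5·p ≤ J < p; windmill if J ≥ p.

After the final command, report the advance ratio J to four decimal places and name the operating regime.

J = 0.1999, regime = climb

set_propeller: D = 2.147 m, P = 2.473 m (p = P/D = 1.151840); state ← (V=0, rpm=0)
throttle_to(4369): rpm ← 4369
throttle_to(4323): rpm ← 4323
set_airspeed(49.06): V ← 49.06 m/s
set_airspeed(29.69): V ← 29.69 m/s
set_airspeed(45): V ← 45 m/s
set_airspeed(20.11): V ← 20.11 m/s
adjust_airspeed(+10.82): V ← 20.11 +10.82 = 30.93 m/s
final state: V = 30.93 m/s, rpm = 4323 → n = rpm/60 = 72.050000 rev/s
J = V / (n·D) = 30.93 / (72.050000 × 2.147) = 0.199947
regime bands: climb J<0.5759 | cruise [0.5759, 1.1518) | windmill J≥1.1518
J = 0.1999 → climb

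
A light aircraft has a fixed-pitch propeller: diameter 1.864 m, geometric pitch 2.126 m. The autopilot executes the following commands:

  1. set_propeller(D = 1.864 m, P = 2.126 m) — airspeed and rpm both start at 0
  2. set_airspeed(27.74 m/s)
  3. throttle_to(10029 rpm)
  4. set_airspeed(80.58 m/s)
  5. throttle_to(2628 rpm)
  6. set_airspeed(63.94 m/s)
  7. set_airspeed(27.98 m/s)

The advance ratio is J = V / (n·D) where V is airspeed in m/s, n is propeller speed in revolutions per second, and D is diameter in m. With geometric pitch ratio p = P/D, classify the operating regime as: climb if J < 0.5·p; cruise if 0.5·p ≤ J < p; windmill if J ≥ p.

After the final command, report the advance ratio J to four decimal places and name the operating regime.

set_propeller: D = 1.864 m, P = 2.126 m (p = P/D = 1.140558); state ← (V=0, rpm=0)
set_airspeed(27.74): V ← 27.74 m/s
throttle_to(10029): rpm ← 10029
set_airspeed(80.58): V ← 80.58 m/s
throttle_to(2628): rpm ← 2628
set_airspeed(63.94): V ← 63.94 m/s
set_airspeed(27.98): V ← 27.98 m/s
final state: V = 27.98 m/s, rpm = 2628 → n = rpm/60 = 43.800000 rev/s
J = V / (n·D) = 27.98 / (43.800000 × 1.864) = 0.342711
regime bands: climb J<0.5703 | cruise [0.5703, 1.1406) | windmill J≥1.1406
J = 0.3427 → climb

J = 0.3427, regime = climb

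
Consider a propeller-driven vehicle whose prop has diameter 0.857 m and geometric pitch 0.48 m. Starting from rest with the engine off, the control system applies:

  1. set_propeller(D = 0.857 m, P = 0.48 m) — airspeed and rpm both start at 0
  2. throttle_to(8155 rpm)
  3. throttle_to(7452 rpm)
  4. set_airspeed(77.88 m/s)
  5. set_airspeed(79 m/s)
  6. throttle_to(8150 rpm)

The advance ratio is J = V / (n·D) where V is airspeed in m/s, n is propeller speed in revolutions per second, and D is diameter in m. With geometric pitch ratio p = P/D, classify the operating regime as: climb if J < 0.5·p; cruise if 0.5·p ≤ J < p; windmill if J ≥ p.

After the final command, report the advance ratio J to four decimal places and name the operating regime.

J = 0.6786, regime = windmill

set_propeller: D = 0.857 m, P = 0.48 m (p = P/D = 0.560093); state ← (V=0, rpm=0)
throttle_to(8155): rpm ← 8155
throttle_to(7452): rpm ← 7452
set_airspeed(77.88): V ← 77.88 m/s
set_airspeed(79): V ← 79 m/s
throttle_to(8150): rpm ← 8150
final state: V = 79 m/s, rpm = 8150 → n = rpm/60 = 135.833333 rev/s
J = V / (n·D) = 79 / (135.833333 × 0.857) = 0.678641
regime bands: climb J<0.2800 | cruise [0.2800, 0.5601) | windmill J≥0.5601
J = 0.6786 → windmill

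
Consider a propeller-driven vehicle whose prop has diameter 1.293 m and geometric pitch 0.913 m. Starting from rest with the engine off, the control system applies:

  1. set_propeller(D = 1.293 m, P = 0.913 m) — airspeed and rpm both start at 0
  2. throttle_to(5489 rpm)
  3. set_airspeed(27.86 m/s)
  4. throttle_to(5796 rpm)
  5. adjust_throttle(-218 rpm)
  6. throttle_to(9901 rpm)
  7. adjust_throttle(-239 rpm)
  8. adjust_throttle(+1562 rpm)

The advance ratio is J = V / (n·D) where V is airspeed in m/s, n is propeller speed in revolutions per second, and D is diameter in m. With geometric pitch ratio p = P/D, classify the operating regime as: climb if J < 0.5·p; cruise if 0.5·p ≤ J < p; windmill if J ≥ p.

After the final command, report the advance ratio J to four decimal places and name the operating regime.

J = 0.1152, regime = climb

set_propeller: D = 1.293 m, P = 0.913 m (p = P/D = 0.706110); state ← (V=0, rpm=0)
throttle_to(5489): rpm ← 5489
set_airspeed(27.86): V ← 27.86 m/s
throttle_to(5796): rpm ← 5796
adjust_throttle(-218): rpm ← 5796 -218 = 5578
throttle_to(9901): rpm ← 9901
adjust_throttle(-239): rpm ← 9901 -239 = 9662
adjust_throttle(+1562): rpm ← 9662 +1562 = 11224
final state: V = 27.86 m/s, rpm = 11224 → n = rpm/60 = 187.066667 rev/s
J = V / (n·D) = 27.86 / (187.066667 × 1.293) = 0.115182
regime bands: climb J<0.3531 | cruise [0.3531, 0.7061) | windmill J≥0.7061
J = 0.1152 → climb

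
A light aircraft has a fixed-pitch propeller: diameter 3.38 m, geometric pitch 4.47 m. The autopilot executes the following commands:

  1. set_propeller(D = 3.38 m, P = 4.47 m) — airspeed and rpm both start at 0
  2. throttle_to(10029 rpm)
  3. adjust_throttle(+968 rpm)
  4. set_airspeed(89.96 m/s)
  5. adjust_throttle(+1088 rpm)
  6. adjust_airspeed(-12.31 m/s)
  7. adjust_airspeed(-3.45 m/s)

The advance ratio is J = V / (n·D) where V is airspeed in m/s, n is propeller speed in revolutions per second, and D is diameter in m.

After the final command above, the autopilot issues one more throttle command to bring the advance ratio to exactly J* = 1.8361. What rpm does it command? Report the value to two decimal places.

rpm = 717.37

set_propeller: D = 3.38 m, P = 4.47 m (p = P/D = 1.322485); state ← (V=0, rpm=0)
throttle_to(10029): rpm ← 10029
adjust_throttle(+968): rpm ← 10029 +968 = 10997
set_airspeed(89.96): V ← 89.96 m/s
adjust_throttle(+1088): rpm ← 10997 +1088 = 12085
adjust_airspeed(-12.31): V ← 89.96 -12.31 = 77.65 m/s
adjust_airspeed(-3.45): V ← 77.65 -3.45 = 74.2 m/s
final state: V = 74.2 m/s, rpm = 12085 → n = rpm/60 = 201.416667 rev/s
target J* = 1.8361; solve J* = V/(n·D) for n: n = V/(J*·D) = 74.2/(1.8361 × 3.38) = 11.956137 rev/s
rpm = 60·n = 717.368206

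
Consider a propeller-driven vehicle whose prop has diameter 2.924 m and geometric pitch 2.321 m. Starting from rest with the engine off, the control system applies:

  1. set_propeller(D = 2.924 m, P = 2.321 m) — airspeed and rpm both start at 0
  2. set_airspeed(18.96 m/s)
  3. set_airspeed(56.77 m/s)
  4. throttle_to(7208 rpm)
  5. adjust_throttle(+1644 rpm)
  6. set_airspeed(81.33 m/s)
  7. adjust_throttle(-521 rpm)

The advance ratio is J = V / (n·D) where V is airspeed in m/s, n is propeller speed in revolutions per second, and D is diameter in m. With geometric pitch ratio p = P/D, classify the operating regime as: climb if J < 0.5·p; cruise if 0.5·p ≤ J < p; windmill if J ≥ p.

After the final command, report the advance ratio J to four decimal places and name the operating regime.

set_propeller: D = 2.924 m, P = 2.321 m (p = P/D = 0.793776); state ← (V=0, rpm=0)
set_airspeed(18.96): V ← 18.96 m/s
set_airspeed(56.77): V ← 56.77 m/s
throttle_to(7208): rpm ← 7208
adjust_throttle(+1644): rpm ← 7208 +1644 = 8852
set_airspeed(81.33): V ← 81.33 m/s
adjust_throttle(-521): rpm ← 8852 -521 = 8331
final state: V = 81.33 m/s, rpm = 8331 → n = rpm/60 = 138.850000 rev/s
J = V / (n·D) = 81.33 / (138.850000 × 2.924) = 0.200321
regime bands: climb J<0.3969 | cruise [0.3969, 0.7938) | windmill J≥0.7938
J = 0.2003 → climb

J = 0.2003, regime = climb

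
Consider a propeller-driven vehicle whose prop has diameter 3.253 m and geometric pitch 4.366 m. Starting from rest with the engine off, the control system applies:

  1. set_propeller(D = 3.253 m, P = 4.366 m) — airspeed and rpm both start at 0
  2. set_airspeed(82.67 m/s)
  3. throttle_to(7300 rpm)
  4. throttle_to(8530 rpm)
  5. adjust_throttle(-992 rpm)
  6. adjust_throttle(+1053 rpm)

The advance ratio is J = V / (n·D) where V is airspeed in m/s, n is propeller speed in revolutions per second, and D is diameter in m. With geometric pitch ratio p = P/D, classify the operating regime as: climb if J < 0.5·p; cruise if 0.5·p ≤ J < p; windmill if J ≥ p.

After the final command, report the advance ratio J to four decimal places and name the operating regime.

J = 0.1775, regime = climb

set_propeller: D = 3.253 m, P = 4.366 m (p = P/D = 1.342146); state ← (V=0, rpm=0)
set_airspeed(82.67): V ← 82.67 m/s
throttle_to(7300): rpm ← 7300
throttle_to(8530): rpm ← 8530
adjust_throttle(-992): rpm ← 8530 -992 = 7538
adjust_throttle(+1053): rpm ← 7538 +1053 = 8591
final state: V = 82.67 m/s, rpm = 8591 → n = rpm/60 = 143.183333 rev/s
J = V / (n·D) = 82.67 / (143.183333 × 3.253) = 0.177489
regime bands: climb J<0.6711 | cruise [0.6711, 1.3421) | windmill J≥1.3421
J = 0.1775 → climb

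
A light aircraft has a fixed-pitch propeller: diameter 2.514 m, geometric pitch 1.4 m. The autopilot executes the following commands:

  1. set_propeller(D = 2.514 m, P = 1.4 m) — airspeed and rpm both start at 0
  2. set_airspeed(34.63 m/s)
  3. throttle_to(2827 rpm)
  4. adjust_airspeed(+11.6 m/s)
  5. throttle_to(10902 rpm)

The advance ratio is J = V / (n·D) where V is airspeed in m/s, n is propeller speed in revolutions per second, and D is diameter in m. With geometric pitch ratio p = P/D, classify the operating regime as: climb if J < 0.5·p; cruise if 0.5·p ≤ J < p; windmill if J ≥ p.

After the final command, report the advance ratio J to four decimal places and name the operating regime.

set_propeller: D = 2.514 m, P = 1.4 m (p = P/D = 0.556881); state ← (V=0, rpm=0)
set_airspeed(34.63): V ← 34.63 m/s
throttle_to(2827): rpm ← 2827
adjust_airspeed(+11.6): V ← 34.63 +11.6 = 46.23 m/s
throttle_to(10902): rpm ← 10902
final state: V = 46.23 m/s, rpm = 10902 → n = rpm/60 = 181.700000 rev/s
J = V / (n·D) = 46.23 / (181.700000 × 2.514) = 0.101205
regime bands: climb J<0.2784 | cruise [0.2784, 0.5569) | windmill J≥0.5569
J = 0.1012 → climb

J = 0.1012, regime = climb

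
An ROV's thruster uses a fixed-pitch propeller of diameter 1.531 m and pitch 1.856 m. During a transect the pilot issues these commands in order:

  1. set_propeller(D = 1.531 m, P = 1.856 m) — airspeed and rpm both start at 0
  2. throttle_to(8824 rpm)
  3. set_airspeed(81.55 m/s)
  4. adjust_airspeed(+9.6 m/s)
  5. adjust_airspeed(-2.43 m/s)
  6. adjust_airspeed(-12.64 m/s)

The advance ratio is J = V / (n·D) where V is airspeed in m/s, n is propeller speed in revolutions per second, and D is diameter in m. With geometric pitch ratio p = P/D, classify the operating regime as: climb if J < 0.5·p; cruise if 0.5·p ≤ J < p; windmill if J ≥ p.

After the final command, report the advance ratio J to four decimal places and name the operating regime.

J = 0.3379, regime = climb

set_propeller: D = 1.531 m, P = 1.856 m (p = P/D = 1.212280); state ← (V=0, rpm=0)
throttle_to(8824): rpm ← 8824
set_airspeed(81.55): V ← 81.55 m/s
adjust_airspeed(+9.6): V ← 81.55 +9.6 = 91.15 m/s
adjust_airspeed(-2.43): V ← 91.15 -2.43 = 88.72 m/s
adjust_airspeed(-12.64): V ← 88.72 -12.64 = 76.08 m/s
final state: V = 76.08 m/s, rpm = 8824 → n = rpm/60 = 147.066667 rev/s
J = V / (n·D) = 76.08 / (147.066667 × 1.531) = 0.337894
regime bands: climb J<0.6061 | cruise [0.6061, 1.2123) | windmill J≥1.2123
J = 0.3379 → climb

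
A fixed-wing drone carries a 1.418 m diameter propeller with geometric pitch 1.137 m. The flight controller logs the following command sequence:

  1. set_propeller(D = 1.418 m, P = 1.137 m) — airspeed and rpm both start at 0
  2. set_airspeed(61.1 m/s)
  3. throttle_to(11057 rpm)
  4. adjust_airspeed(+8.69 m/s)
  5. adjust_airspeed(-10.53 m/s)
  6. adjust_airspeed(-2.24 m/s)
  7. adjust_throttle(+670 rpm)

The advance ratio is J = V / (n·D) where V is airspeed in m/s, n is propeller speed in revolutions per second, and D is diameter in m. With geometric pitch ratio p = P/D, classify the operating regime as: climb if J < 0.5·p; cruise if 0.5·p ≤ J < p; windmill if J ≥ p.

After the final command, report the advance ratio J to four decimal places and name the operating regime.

set_propeller: D = 1.418 m, P = 1.137 m (p = P/D = 0.801834); state ← (V=0, rpm=0)
set_airspeed(61.1): V ← 61.1 m/s
throttle_to(11057): rpm ← 11057
adjust_airspeed(+8.69): V ← 61.1 +8.69 = 69.79 m/s
adjust_airspeed(-10.53): V ← 69.79 -10.53 = 59.26 m/s
adjust_airspeed(-2.24): V ← 59.26 -2.24 = 57.02 m/s
adjust_throttle(+670): rpm ← 11057 +670 = 11727
final state: V = 57.02 m/s, rpm = 11727 → n = rpm/60 = 195.450000 rev/s
J = V / (n·D) = 57.02 / (195.450000 × 1.418) = 0.205738
regime bands: climb J<0.4009 | cruise [0.4009, 0.8018) | windmill J≥0.8018
J = 0.2057 → climb

J = 0.2057, regime = climb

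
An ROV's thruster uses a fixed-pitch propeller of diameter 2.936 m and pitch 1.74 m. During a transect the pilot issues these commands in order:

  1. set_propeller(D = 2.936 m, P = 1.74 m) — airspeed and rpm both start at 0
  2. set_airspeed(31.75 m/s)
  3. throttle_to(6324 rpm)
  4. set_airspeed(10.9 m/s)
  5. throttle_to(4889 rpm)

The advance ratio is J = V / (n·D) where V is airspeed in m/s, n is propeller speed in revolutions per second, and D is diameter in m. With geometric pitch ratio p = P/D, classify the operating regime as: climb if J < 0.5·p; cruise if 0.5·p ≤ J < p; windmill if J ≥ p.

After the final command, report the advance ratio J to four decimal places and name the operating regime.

set_propeller: D = 2.936 m, P = 1.74 m (p = P/D = 0.592643); state ← (V=0, rpm=0)
set_airspeed(31.75): V ← 31.75 m/s
throttle_to(6324): rpm ← 6324
set_airspeed(10.9): V ← 10.9 m/s
throttle_to(4889): rpm ← 4889
final state: V = 10.9 m/s, rpm = 4889 → n = rpm/60 = 81.483333 rev/s
J = V / (n·D) = 10.9 / (81.483333 × 2.936) = 0.045562
regime bands: climb J<0.2963 | cruise [0.2963, 0.5926) | windmill J≥0.5926
J = 0.0456 → climb

J = 0.0456, regime = climb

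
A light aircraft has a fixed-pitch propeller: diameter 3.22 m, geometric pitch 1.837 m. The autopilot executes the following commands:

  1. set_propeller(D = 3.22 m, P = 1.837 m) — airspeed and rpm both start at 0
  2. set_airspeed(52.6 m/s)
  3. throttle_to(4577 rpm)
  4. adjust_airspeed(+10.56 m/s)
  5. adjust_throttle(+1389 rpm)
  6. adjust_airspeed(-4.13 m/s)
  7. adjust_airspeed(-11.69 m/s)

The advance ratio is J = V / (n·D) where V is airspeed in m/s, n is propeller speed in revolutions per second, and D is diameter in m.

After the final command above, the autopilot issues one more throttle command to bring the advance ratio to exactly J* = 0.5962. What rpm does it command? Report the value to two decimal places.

rpm = 1479.56

set_propeller: D = 3.22 m, P = 1.837 m (p = P/D = 0.570497); state ← (V=0, rpm=0)
set_airspeed(52.6): V ← 52.6 m/s
throttle_to(4577): rpm ← 4577
adjust_airspeed(+10.56): V ← 52.6 +10.56 = 63.16 m/s
adjust_throttle(+1389): rpm ← 4577 +1389 = 5966
adjust_airspeed(-4.13): V ← 63.16 -4.13 = 59.03 m/s
adjust_airspeed(-11.69): V ← 59.03 -11.69 = 47.34 m/s
final state: V = 47.34 m/s, rpm = 5966 → n = rpm/60 = 99.433333 rev/s
target J* = 0.5962; solve J* = V/(n·D) for n: n = V/(J*·D) = 47.34/(0.5962 × 3.22) = 24.659281 rev/s
rpm = 60·n = 1479.556862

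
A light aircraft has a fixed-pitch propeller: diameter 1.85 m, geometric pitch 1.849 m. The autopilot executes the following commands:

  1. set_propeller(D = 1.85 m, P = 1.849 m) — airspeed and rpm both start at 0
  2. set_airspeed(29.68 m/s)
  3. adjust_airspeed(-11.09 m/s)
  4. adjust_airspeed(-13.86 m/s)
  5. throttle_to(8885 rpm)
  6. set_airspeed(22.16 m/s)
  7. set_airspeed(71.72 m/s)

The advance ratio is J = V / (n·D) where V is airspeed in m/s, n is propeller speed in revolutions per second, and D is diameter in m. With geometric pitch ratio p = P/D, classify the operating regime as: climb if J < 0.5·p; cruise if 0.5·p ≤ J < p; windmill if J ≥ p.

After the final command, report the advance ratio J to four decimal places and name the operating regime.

set_propeller: D = 1.85 m, P = 1.849 m (p = P/D = 0.999459); state ← (V=0, rpm=0)
set_airspeed(29.68): V ← 29.68 m/s
adjust_airspeed(-11.09): V ← 29.68 -11.09 = 18.59 m/s
adjust_airspeed(-13.86): V ← 18.59 -13.86 = 4.73 m/s
throttle_to(8885): rpm ← 8885
set_airspeed(22.16): V ← 22.16 m/s
set_airspeed(71.72): V ← 71.72 m/s
final state: V = 71.72 m/s, rpm = 8885 → n = rpm/60 = 148.083333 rev/s
J = V / (n·D) = 71.72 / (148.083333 × 1.85) = 0.261796
regime bands: climb J<0.4997 | cruise [0.4997, 0.9995) | windmill J≥0.9995
J = 0.2618 → climb

J = 0.2618, regime = climb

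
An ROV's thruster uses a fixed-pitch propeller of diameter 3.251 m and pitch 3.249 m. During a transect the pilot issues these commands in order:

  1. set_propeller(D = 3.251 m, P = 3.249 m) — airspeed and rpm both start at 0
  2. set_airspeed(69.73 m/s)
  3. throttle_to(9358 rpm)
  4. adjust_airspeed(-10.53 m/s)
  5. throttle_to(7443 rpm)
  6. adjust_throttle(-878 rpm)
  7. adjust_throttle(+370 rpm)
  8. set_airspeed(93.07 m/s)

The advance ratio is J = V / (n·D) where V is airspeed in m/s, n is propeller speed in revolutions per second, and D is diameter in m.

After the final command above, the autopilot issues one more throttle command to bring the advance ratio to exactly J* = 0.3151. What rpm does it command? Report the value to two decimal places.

set_propeller: D = 3.251 m, P = 3.249 m (p = P/D = 0.999385); state ← (V=0, rpm=0)
set_airspeed(69.73): V ← 69.73 m/s
throttle_to(9358): rpm ← 9358
adjust_airspeed(-10.53): V ← 69.73 -10.53 = 59.2 m/s
throttle_to(7443): rpm ← 7443
adjust_throttle(-878): rpm ← 7443 -878 = 6565
adjust_throttle(+370): rpm ← 6565 +370 = 6935
set_airspeed(93.07): V ← 93.07 m/s
final state: V = 93.07 m/s, rpm = 6935 → n = rpm/60 = 115.583333 rev/s
target J* = 0.3151; solve J* = V/(n·D) for n: n = V/(J*·D) = 93.07/(0.3151 × 3.251) = 90.854060 rev/s
rpm = 60·n = 5451.243623

rpm = 5451.24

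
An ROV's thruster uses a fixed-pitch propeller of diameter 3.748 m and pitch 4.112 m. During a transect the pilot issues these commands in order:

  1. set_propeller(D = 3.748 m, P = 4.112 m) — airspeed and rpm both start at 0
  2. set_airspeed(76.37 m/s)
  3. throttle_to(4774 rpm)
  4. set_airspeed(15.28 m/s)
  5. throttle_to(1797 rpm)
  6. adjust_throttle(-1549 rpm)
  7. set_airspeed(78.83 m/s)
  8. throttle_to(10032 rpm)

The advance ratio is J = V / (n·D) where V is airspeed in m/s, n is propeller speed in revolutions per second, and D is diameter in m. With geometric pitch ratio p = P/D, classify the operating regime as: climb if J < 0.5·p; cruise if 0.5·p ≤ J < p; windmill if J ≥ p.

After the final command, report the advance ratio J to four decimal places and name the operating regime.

J = 0.1258, regime = climb

set_propeller: D = 3.748 m, P = 4.112 m (p = P/D = 1.097118); state ← (V=0, rpm=0)
set_airspeed(76.37): V ← 76.37 m/s
throttle_to(4774): rpm ← 4774
set_airspeed(15.28): V ← 15.28 m/s
throttle_to(1797): rpm ← 1797
adjust_throttle(-1549): rpm ← 1797 -1549 = 248
set_airspeed(78.83): V ← 78.83 m/s
throttle_to(10032): rpm ← 10032
final state: V = 78.83 m/s, rpm = 10032 → n = rpm/60 = 167.200000 rev/s
J = V / (n·D) = 78.83 / (167.200000 × 3.748) = 0.125793
regime bands: climb J<0.5486 | cruise [0.5486, 1.0971) | windmill J≥1.0971
J = 0.1258 → climb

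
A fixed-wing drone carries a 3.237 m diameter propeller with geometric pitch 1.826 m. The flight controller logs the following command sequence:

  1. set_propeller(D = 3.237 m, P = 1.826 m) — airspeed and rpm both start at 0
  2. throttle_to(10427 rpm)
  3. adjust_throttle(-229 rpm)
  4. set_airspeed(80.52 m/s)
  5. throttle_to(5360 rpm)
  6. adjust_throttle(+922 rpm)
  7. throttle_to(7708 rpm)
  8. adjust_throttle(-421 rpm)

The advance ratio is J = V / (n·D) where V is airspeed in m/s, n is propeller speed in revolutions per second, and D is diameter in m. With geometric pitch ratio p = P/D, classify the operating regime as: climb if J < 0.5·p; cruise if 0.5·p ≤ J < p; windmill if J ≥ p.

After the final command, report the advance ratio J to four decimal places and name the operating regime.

J = 0.2048, regime = climb

set_propeller: D = 3.237 m, P = 1.826 m (p = P/D = 0.564103); state ← (V=0, rpm=0)
throttle_to(10427): rpm ← 10427
adjust_throttle(-229): rpm ← 10427 -229 = 10198
set_airspeed(80.52): V ← 80.52 m/s
throttle_to(5360): rpm ← 5360
adjust_throttle(+922): rpm ← 5360 +922 = 6282
throttle_to(7708): rpm ← 7708
adjust_throttle(-421): rpm ← 7708 -421 = 7287
final state: V = 80.52 m/s, rpm = 7287 → n = rpm/60 = 121.450000 rev/s
J = V / (n·D) = 80.52 / (121.450000 × 3.237) = 0.204816
regime bands: climb J<0.2821 | cruise [0.2821, 0.5641) | windmill J≥0.5641
J = 0.2048 → climb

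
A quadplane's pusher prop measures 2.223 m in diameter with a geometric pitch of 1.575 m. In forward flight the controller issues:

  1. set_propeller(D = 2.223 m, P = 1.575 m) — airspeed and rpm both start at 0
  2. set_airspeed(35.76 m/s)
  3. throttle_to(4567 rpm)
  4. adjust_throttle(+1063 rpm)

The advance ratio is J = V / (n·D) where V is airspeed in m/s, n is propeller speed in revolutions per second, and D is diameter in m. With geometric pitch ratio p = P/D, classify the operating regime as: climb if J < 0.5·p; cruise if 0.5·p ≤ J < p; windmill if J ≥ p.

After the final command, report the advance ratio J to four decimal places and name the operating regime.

set_propeller: D = 2.223 m, P = 1.575 m (p = P/D = 0.708502); state ← (V=0, rpm=0)
set_airspeed(35.76): V ← 35.76 m/s
throttle_to(4567): rpm ← 4567
adjust_throttle(+1063): rpm ← 4567 +1063 = 5630
final state: V = 35.76 m/s, rpm = 5630 → n = rpm/60 = 93.833333 rev/s
J = V / (n·D) = 35.76 / (93.833333 × 2.223) = 0.171436
regime bands: climb J<0.3543 | cruise [0.3543, 0.7085) | windmill J≥0.7085
J = 0.1714 → climb

J = 0.1714, regime = climb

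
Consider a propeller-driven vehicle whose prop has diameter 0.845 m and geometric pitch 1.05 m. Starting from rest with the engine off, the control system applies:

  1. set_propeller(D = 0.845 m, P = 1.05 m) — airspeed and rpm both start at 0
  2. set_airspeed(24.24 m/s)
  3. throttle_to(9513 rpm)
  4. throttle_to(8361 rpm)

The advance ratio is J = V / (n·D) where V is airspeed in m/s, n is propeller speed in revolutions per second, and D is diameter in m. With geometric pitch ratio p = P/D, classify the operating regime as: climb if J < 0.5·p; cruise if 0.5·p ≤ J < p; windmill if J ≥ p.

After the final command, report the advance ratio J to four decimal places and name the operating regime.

J = 0.2059, regime = climb

set_propeller: D = 0.845 m, P = 1.05 m (p = P/D = 1.242604); state ← (V=0, rpm=0)
set_airspeed(24.24): V ← 24.24 m/s
throttle_to(9513): rpm ← 9513
throttle_to(8361): rpm ← 8361
final state: V = 24.24 m/s, rpm = 8361 → n = rpm/60 = 139.350000 rev/s
J = V / (n·D) = 24.24 / (139.350000 × 0.845) = 0.205859
regime bands: climb J<0.6213 | cruise [0.6213, 1.2426) | windmill J≥1.2426
J = 0.2059 → climb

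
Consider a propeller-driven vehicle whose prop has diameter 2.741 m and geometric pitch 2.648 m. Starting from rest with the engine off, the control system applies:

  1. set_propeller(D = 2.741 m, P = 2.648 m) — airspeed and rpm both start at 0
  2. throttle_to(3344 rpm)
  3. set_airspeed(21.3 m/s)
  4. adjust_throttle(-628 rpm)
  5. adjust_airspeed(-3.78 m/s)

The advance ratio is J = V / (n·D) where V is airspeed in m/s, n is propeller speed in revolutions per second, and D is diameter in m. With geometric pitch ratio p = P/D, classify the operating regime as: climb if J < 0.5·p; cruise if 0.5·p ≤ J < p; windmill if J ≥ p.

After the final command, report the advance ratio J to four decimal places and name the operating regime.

set_propeller: D = 2.741 m, P = 2.648 m (p = P/D = 0.966071); state ← (V=0, rpm=0)
throttle_to(3344): rpm ← 3344
set_airspeed(21.3): V ← 21.3 m/s
adjust_throttle(-628): rpm ← 3344 -628 = 2716
adjust_airspeed(-3.78): V ← 21.3 -3.78 = 17.52 m/s
final state: V = 17.52 m/s, rpm = 2716 → n = rpm/60 = 45.266667 rev/s
J = V / (n·D) = 17.52 / (45.266667 × 2.741) = 0.141204
regime bands: climb J<0.4830 | cruise [0.4830, 0.9661) | windmill J≥0.9661
J = 0.1412 → climb

J = 0.1412, regime = climb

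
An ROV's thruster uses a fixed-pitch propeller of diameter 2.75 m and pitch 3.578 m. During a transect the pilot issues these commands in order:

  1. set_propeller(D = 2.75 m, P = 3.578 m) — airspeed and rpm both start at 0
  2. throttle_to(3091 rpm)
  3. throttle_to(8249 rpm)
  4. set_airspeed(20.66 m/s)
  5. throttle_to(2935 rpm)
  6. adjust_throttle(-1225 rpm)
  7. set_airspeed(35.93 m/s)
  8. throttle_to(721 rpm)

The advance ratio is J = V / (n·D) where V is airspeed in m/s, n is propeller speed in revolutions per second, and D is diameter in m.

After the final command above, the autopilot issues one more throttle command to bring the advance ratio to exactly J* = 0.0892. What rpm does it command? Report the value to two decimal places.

rpm = 8788.42

set_propeller: D = 2.75 m, P = 3.578 m (p = P/D = 1.301091); state ← (V=0, rpm=0)
throttle_to(3091): rpm ← 3091
throttle_to(8249): rpm ← 8249
set_airspeed(20.66): V ← 20.66 m/s
throttle_to(2935): rpm ← 2935
adjust_throttle(-1225): rpm ← 2935 -1225 = 1710
set_airspeed(35.93): V ← 35.93 m/s
throttle_to(721): rpm ← 721
final state: V = 35.93 m/s, rpm = 721 → n = rpm/60 = 12.016667 rev/s
target J* = 0.0892; solve J* = V/(n·D) for n: n = V/(J*·D) = 35.93/(0.0892 × 2.75) = 146.473706 rev/s
rpm = 60·n = 8788.422340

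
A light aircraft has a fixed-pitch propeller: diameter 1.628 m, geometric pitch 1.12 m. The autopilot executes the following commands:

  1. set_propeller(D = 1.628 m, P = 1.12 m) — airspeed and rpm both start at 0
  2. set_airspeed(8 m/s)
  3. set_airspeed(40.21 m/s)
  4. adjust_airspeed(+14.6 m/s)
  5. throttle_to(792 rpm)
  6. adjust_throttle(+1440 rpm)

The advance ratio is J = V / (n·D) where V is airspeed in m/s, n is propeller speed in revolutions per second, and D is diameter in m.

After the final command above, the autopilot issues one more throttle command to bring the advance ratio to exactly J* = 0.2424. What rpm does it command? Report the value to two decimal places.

set_propeller: D = 1.628 m, P = 1.12 m (p = P/D = 0.687961); state ← (V=0, rpm=0)
set_airspeed(8): V ← 8 m/s
set_airspeed(40.21): V ← 40.21 m/s
adjust_airspeed(+14.6): V ← 40.21 +14.6 = 54.81 m/s
throttle_to(792): rpm ← 792
adjust_throttle(+1440): rpm ← 792 +1440 = 2232
final state: V = 54.81 m/s, rpm = 2232 → n = rpm/60 = 37.200000 rev/s
target J* = 0.2424; solve J* = V/(n·D) for n: n = V/(J*·D) = 54.81/(0.2424 × 1.628) = 138.890578 rev/s
rpm = 60·n = 8333.434695

rpm = 8333.43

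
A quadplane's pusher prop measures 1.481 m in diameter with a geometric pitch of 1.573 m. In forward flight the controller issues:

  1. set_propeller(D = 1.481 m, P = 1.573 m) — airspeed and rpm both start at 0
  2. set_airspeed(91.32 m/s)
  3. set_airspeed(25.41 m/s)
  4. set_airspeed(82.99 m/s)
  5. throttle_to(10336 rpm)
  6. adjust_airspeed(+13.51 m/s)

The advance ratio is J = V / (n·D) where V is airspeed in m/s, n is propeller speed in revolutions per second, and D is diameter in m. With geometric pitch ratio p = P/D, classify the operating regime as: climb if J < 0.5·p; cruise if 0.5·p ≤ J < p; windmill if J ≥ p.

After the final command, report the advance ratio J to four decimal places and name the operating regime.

J = 0.3782, regime = climb

set_propeller: D = 1.481 m, P = 1.573 m (p = P/D = 1.062120); state ← (V=0, rpm=0)
set_airspeed(91.32): V ← 91.32 m/s
set_airspeed(25.41): V ← 25.41 m/s
set_airspeed(82.99): V ← 82.99 m/s
throttle_to(10336): rpm ← 10336
adjust_airspeed(+13.51): V ← 82.99 +13.51 = 96.5 m/s
final state: V = 96.5 m/s, rpm = 10336 → n = rpm/60 = 172.266667 rev/s
J = V / (n·D) = 96.5 / (172.266667 × 1.481) = 0.378243
regime bands: climb J<0.5311 | cruise [0.5311, 1.0621) | windmill J≥1.0621
J = 0.3782 → climb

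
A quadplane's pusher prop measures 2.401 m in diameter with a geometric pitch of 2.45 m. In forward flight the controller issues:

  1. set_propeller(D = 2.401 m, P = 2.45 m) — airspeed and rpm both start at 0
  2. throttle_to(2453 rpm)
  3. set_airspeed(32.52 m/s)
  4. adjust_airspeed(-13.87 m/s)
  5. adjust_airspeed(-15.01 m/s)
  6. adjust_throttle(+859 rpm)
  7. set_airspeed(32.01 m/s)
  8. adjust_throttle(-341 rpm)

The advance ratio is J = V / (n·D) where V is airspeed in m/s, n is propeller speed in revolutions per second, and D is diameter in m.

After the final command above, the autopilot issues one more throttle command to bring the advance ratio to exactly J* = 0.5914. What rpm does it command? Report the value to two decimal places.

rpm = 1352.58

set_propeller: D = 2.401 m, P = 2.45 m (p = P/D = 1.020408); state ← (V=0, rpm=0)
throttle_to(2453): rpm ← 2453
set_airspeed(32.52): V ← 32.52 m/s
adjust_airspeed(-13.87): V ← 32.52 -13.87 = 18.65 m/s
adjust_airspeed(-15.01): V ← 18.65 -15.01 = 3.64 m/s
adjust_throttle(+859): rpm ← 2453 +859 = 3312
set_airspeed(32.01): V ← 32.01 m/s
adjust_throttle(-341): rpm ← 3312 -341 = 2971
final state: V = 32.01 m/s, rpm = 2971 → n = rpm/60 = 49.516667 rev/s
target J* = 0.5914; solve J* = V/(n·D) for n: n = V/(J*·D) = 32.01/(0.5914 × 2.401) = 22.543025 rev/s
rpm = 60·n = 1352.581504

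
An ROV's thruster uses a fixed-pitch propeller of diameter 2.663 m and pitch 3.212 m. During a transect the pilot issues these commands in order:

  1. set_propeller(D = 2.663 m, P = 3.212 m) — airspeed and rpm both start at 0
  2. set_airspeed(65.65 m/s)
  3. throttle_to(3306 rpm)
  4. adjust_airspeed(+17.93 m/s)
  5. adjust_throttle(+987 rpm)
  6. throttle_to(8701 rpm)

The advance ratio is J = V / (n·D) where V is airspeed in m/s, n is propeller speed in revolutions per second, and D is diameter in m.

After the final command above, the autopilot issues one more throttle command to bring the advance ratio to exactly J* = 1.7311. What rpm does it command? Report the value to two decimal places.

rpm = 1087.83

set_propeller: D = 2.663 m, P = 3.212 m (p = P/D = 1.206158); state ← (V=0, rpm=0)
set_airspeed(65.65): V ← 65.65 m/s
throttle_to(3306): rpm ← 3306
adjust_airspeed(+17.93): V ← 65.65 +17.93 = 83.58 m/s
adjust_throttle(+987): rpm ← 3306 +987 = 4293
throttle_to(8701): rpm ← 8701
final state: V = 83.58 m/s, rpm = 8701 → n = rpm/60 = 145.016667 rev/s
target J* = 1.7311; solve J* = V/(n·D) for n: n = V/(J*·D) = 83.58/(1.7311 × 2.663) = 18.130469 rev/s
rpm = 60·n = 1087.828154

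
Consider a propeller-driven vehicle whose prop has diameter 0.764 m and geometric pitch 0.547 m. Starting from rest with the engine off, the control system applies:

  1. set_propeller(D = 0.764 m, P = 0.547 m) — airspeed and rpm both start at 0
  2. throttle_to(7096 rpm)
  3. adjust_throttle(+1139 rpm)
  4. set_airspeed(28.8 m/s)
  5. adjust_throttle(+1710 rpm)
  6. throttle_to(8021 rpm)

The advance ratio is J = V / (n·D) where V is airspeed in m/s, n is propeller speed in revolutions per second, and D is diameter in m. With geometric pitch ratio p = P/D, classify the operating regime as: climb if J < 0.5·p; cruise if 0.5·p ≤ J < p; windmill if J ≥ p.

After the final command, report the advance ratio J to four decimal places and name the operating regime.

set_propeller: D = 0.764 m, P = 0.547 m (p = P/D = 0.715969); state ← (V=0, rpm=0)
throttle_to(7096): rpm ← 7096
adjust_throttle(+1139): rpm ← 7096 +1139 = 8235
set_airspeed(28.8): V ← 28.8 m/s
adjust_throttle(+1710): rpm ← 8235 +1710 = 9945
throttle_to(8021): rpm ← 8021
final state: V = 28.8 m/s, rpm = 8021 → n = rpm/60 = 133.683333 rev/s
J = V / (n·D) = 28.8 / (133.683333 × 0.764) = 0.281982
regime bands: climb J<0.3580 | cruise [0.3580, 0.7160) | windmill J≥0.7160
J = 0.2820 → climb

J = 0.2820, regime = climb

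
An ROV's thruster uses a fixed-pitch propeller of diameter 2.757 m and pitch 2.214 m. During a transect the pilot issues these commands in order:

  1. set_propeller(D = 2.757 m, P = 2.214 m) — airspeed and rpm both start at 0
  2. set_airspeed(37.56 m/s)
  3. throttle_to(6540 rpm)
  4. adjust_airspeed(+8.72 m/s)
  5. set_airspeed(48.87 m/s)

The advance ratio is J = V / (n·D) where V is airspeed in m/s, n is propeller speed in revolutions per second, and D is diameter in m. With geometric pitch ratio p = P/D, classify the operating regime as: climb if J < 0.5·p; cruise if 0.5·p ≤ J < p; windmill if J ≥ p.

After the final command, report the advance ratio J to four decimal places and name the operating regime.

J = 0.1626, regime = climb

set_propeller: D = 2.757 m, P = 2.214 m (p = P/D = 0.803047); state ← (V=0, rpm=0)
set_airspeed(37.56): V ← 37.56 m/s
throttle_to(6540): rpm ← 6540
adjust_airspeed(+8.72): V ← 37.56 +8.72 = 46.28 m/s
set_airspeed(48.87): V ← 48.87 m/s
final state: V = 48.87 m/s, rpm = 6540 → n = rpm/60 = 109.000000 rev/s
J = V / (n·D) = 48.87 / (109.000000 × 2.757) = 0.162622
regime bands: climb J<0.4015 | cruise [0.4015, 0.8030) | windmill J≥0.8030
J = 0.1626 → climb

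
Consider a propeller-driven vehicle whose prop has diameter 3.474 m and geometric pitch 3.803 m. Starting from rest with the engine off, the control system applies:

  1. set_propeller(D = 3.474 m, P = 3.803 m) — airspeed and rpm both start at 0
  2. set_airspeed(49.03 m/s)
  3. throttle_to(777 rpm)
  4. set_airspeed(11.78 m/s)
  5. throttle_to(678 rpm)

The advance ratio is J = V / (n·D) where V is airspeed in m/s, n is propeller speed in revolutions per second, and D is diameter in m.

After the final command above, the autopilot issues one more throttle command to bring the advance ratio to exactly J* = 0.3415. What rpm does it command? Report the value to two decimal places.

rpm = 595.77

set_propeller: D = 3.474 m, P = 3.803 m (p = P/D = 1.094704); state ← (V=0, rpm=0)
set_airspeed(49.03): V ← 49.03 m/s
throttle_to(777): rpm ← 777
set_airspeed(11.78): V ← 11.78 m/s
throttle_to(678): rpm ← 678
final state: V = 11.78 m/s, rpm = 678 → n = rpm/60 = 11.300000 rev/s
target J* = 0.3415; solve J* = V/(n·D) for n: n = V/(J*·D) = 11.78/(0.3415 × 3.474) = 9.929440 rev/s
rpm = 60·n = 595.766417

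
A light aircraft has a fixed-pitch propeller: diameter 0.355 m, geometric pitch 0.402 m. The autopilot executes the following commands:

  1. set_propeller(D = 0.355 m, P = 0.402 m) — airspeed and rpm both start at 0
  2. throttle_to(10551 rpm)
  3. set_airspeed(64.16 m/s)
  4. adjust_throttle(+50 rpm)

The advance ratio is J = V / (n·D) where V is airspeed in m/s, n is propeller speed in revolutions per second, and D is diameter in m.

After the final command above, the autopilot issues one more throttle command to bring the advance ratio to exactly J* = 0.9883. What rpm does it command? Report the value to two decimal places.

set_propeller: D = 0.355 m, P = 0.402 m (p = P/D = 1.132394); state ← (V=0, rpm=0)
throttle_to(10551): rpm ← 10551
set_airspeed(64.16): V ← 64.16 m/s
adjust_throttle(+50): rpm ← 10551 +50 = 10601
final state: V = 64.16 m/s, rpm = 10601 → n = rpm/60 = 176.683333 rev/s
target J* = 0.9883; solve J* = V/(n·D) for n: n = V/(J*·D) = 64.16/(0.9883 × 0.355) = 182.871997 rev/s
rpm = 60·n = 10972.319804

rpm = 10972.32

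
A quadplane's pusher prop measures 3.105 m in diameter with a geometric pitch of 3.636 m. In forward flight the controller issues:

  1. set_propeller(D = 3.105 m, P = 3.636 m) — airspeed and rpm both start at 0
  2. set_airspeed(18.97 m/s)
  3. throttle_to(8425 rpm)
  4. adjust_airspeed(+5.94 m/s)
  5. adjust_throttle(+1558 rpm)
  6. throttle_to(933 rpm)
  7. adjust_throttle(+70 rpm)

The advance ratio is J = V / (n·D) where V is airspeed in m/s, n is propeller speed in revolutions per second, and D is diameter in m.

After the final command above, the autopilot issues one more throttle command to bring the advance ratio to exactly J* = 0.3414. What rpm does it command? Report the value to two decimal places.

rpm = 1409.94

set_propeller: D = 3.105 m, P = 3.636 m (p = P/D = 1.171014); state ← (V=0, rpm=0)
set_airspeed(18.97): V ← 18.97 m/s
throttle_to(8425): rpm ← 8425
adjust_airspeed(+5.94): V ← 18.97 +5.94 = 24.91 m/s
adjust_throttle(+1558): rpm ← 8425 +1558 = 9983
throttle_to(933): rpm ← 933
adjust_throttle(+70): rpm ← 933 +70 = 1003
final state: V = 24.91 m/s, rpm = 1003 → n = rpm/60 = 16.716667 rev/s
target J* = 0.3414; solve J* = V/(n·D) for n: n = V/(J*·D) = 24.91/(0.3414 × 3.105) = 23.498958 rev/s
rpm = 60·n = 1409.937484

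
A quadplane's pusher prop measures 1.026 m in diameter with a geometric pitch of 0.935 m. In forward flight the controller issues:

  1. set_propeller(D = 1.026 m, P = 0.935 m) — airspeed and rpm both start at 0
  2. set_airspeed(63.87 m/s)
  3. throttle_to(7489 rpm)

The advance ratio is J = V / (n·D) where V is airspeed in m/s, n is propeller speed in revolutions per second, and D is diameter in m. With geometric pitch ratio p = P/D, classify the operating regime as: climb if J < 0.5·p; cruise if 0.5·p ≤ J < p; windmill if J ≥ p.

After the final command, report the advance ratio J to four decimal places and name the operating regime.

J = 0.4987, regime = cruise

set_propeller: D = 1.026 m, P = 0.935 m (p = P/D = 0.911306); state ← (V=0, rpm=0)
set_airspeed(63.87): V ← 63.87 m/s
throttle_to(7489): rpm ← 7489
final state: V = 63.87 m/s, rpm = 7489 → n = rpm/60 = 124.816667 rev/s
J = V / (n·D) = 63.87 / (124.816667 × 1.026) = 0.498743
regime bands: climb J<0.4557 | cruise [0.4557, 0.9113) | windmill J≥0.9113
J = 0.4987 → cruise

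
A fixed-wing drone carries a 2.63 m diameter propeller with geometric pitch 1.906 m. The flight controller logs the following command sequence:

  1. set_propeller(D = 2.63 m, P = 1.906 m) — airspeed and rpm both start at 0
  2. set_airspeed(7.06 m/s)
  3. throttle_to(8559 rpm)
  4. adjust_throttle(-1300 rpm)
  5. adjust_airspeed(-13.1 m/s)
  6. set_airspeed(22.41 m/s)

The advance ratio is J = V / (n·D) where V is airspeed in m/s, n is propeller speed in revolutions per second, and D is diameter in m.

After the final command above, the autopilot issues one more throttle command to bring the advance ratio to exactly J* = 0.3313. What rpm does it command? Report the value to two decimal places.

set_propeller: D = 2.63 m, P = 1.906 m (p = P/D = 0.724715); state ← (V=0, rpm=0)
set_airspeed(7.06): V ← 7.06 m/s
throttle_to(8559): rpm ← 8559
adjust_throttle(-1300): rpm ← 8559 -1300 = 7259
adjust_airspeed(-13.1): V ← 7.06 -13.1 = -6.04 m/s
set_airspeed(22.41): V ← 22.41 m/s
final state: V = 22.41 m/s, rpm = 7259 → n = rpm/60 = 120.983333 rev/s
target J* = 0.3313; solve J* = V/(n·D) for n: n = V/(J*·D) = 22.41/(0.3313 × 2.63) = 25.719627 rev/s
rpm = 60·n = 1543.177642

rpm = 1543.18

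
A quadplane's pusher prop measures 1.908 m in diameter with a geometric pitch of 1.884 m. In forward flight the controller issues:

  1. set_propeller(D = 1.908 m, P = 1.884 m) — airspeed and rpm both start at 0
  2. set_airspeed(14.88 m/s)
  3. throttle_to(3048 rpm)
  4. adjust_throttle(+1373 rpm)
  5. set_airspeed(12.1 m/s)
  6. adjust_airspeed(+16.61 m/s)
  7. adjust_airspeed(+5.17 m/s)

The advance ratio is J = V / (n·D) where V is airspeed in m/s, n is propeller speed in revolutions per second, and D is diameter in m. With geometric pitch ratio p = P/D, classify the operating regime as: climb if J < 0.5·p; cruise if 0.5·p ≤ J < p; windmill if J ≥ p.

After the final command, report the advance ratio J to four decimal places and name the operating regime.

set_propeller: D = 1.908 m, P = 1.884 m (p = P/D = 0.987421); state ← (V=0, rpm=0)
set_airspeed(14.88): V ← 14.88 m/s
throttle_to(3048): rpm ← 3048
adjust_throttle(+1373): rpm ← 3048 +1373 = 4421
set_airspeed(12.1): V ← 12.1 m/s
adjust_airspeed(+16.61): V ← 12.1 +16.61 = 28.71 m/s
adjust_airspeed(+5.17): V ← 28.71 +5.17 = 33.88 m/s
final state: V = 33.88 m/s, rpm = 4421 → n = rpm/60 = 73.683333 rev/s
J = V / (n·D) = 33.88 / (73.683333 × 1.908) = 0.240988
regime bands: climb J<0.4937 | cruise [0.4937, 0.9874) | windmill J≥0.9874
J = 0.2410 → climb

J = 0.2410, regime = climb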